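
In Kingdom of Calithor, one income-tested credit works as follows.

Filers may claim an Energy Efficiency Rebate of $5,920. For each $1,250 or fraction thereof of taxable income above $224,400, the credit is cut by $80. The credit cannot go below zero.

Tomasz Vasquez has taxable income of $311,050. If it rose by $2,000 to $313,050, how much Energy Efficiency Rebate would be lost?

$80

At $311,050 — income exceeds $224,400 by $86,650, which is 70 full-or-partial $1,250 increments; reduction = 70 × $80 = $5,600, leaving $320.
At $313,050 — income exceeds $224,400 by $88,650, which is 71 full-or-partial $1,250 increments; reduction = 71 × $80 = $5,680, leaving $240.
Lost: $320 − $240 = $80.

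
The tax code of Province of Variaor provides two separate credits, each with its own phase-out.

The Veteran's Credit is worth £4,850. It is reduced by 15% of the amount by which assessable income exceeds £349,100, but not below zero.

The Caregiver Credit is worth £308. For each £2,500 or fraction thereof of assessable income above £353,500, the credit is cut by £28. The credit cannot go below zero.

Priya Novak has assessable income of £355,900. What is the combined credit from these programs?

Veteran's Credit: 15% of the £6,800 excess over £349,100 is £1,020; credit = £4,850 − £1,020 = £3,830.
Caregiver Credit: income exceeds £353,500 by £2,400, which is 1 full-or-partial £2,500 increment; reduction = 1 × £28 = £28, leaving £280.
Total: £3,830 + £280 = £4,110.

£4,110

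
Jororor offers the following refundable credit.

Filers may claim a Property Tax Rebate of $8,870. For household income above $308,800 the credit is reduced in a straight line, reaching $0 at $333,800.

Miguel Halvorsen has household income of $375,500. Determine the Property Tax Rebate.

$0

Property Tax Rebate: $375,500 is at or above $333,800, so the credit is $0.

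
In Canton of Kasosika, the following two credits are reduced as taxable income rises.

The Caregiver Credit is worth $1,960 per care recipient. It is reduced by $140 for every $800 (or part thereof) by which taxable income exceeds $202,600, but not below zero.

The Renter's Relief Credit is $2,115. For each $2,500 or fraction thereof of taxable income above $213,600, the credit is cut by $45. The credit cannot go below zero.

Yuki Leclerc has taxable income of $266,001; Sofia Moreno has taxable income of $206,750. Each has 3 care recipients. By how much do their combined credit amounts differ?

$5,985

Yuki ($266,001): Caregiver Credit: base = 3 × $1,960 = $5,880. income exceeds $202,600 by $63,401 → 80 increments × $140 = $11,200 ≥ base, so the credit is $0. Renter's Relief Credit: income exceeds $213,600 by $52,401, which is 21 full-or-partial $2,500 increments; reduction = 21 × $45 = $945, leaving $1,170. total $0 + $1,170 = $1,170
Sofia ($206,750): Caregiver Credit: base = 3 × $1,960 = $5,880. income exceeds $202,600 by $4,150, which is 6 full-or-partial $800 increments; reduction = 6 × $140 = $840, leaving $5,040. Renter's Relief Credit: $206,750 is at or below the $213,600 threshold, so the full $2,115 applies. total $5,040 + $2,115 = $7,155
Difference: |$1,170 − $7,155| = $5,985.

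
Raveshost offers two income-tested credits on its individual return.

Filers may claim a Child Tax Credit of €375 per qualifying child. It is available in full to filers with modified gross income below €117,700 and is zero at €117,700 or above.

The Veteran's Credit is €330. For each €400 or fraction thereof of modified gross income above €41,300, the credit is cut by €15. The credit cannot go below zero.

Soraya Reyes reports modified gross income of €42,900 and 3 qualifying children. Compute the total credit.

€1,395

Child Tax Credit: base = 3 × €375 = €1,125. €42,900 is below the €117,700 cutoff, so the full €1,125 applies.
Veteran's Credit: income exceeds €41,300 by €1,600, which is 4 full-or-partial €400 increments; reduction = 4 × €15 = €60, leaving €270.
Total: €1,125 + €270 = €1,395.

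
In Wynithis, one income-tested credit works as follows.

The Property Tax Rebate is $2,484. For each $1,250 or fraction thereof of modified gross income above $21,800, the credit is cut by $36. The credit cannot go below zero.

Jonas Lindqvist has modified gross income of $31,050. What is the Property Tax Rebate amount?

$2,196

Property Tax Rebate: income exceeds $21,800 by $9,250, which is 8 full-or-partial $1,250 increments; reduction = 8 × $36 = $288, leaving $2,196.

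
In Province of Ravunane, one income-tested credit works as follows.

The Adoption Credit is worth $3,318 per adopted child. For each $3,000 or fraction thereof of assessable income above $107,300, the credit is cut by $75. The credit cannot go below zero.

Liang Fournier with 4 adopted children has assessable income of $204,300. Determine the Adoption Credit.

$10,797

Adoption Credit: base = 4 × $3,318 = $13,272. income exceeds $107,300 by $97,000, which is 33 full-or-partial $3,000 increments; reduction = 33 × $75 = $2,475, leaving $10,797.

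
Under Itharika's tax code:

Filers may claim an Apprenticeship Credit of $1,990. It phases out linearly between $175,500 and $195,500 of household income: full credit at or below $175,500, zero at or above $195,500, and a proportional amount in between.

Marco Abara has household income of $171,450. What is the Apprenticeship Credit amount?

$1,990

Apprenticeship Credit: $171,450 is at or below the $175,500 threshold, so the full $1,990 applies.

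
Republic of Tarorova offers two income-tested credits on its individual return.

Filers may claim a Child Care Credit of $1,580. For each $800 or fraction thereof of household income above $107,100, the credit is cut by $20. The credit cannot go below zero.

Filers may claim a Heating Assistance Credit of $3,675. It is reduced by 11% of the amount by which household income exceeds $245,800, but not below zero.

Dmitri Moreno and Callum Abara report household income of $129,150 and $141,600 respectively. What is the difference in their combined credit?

$320

Dmitri ($129,150): Child Care Credit: income exceeds $107,100 by $22,050, which is 28 full-or-partial $800 increments; reduction = 28 × $20 = $560, leaving $1,020. Heating Assistance Credit: $129,150 is at or below the $245,800 threshold, so the full $3,675 applies. total $1,020 + $3,675 = $4,695
Callum ($141,600): Child Care Credit: income exceeds $107,100 by $34,500, which is 44 full-or-partial $800 increments; reduction = 44 × $20 = $880, leaving $700. Heating Assistance Credit: $141,600 is at or below the $245,800 threshold, so the full $3,675 applies. total $700 + $3,675 = $4,375
Difference: |$4,695 − $4,375| = $320.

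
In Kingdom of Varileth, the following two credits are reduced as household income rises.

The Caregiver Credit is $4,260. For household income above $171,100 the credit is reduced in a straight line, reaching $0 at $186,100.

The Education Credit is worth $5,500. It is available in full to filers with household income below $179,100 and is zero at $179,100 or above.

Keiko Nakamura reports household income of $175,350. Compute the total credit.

Caregiver Credit: $175,350 is $4,250 into a $15,000 phase-out range, leaving 10,750/15,000 of the credit: $4,260 × 10,750/15,000 = $3,053.
Education Credit: $175,350 is below the $179,100 cutoff, so the full $5,500 applies.
Total: $3,053 + $5,500 = $8,553.

$8,553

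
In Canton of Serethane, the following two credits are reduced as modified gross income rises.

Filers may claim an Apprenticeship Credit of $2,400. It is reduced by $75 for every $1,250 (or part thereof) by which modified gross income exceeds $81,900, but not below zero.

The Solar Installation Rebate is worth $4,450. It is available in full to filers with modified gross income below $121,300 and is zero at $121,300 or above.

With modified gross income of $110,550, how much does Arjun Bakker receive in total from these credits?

Apprenticeship Credit: income exceeds $81,900 by $28,650, which is 23 full-or-partial $1,250 increments; reduction = 23 × $75 = $1,725, leaving $675.
Solar Installation Rebate: $110,550 is below the $121,300 cutoff, so the full $4,450 applies.
Total: $675 + $4,450 = $5,125.

$5,125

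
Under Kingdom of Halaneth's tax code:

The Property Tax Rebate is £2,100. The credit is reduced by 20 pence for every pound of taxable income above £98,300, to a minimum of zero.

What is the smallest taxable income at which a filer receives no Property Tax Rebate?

The credit falls by 20% of each pound above £98,300, so it reaches zero when the excess is £2,100 / 20% = £10,500: income = £98,300 + £10,500 = £108,800.

£108,800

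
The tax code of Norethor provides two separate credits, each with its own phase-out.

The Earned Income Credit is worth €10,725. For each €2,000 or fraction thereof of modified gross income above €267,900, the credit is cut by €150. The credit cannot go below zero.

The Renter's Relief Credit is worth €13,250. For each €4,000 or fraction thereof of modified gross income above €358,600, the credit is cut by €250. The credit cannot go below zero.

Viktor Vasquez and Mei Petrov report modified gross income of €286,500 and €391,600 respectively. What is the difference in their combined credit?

Viktor (€286,500): Earned Income Credit: income exceeds €267,900 by €18,600, which is 10 full-or-partial €2,000 increments; reduction = 10 × €150 = €1,500, leaving €9,225. Renter's Relief Credit: €286,500 is at or below the €358,600 threshold, so the full €13,250 applies. total €9,225 + €13,250 = €22,475
Mei (€391,600): Earned Income Credit: income exceeds €267,900 by €123,700, which is 62 full-or-partial €2,000 increments; reduction = 62 × €150 = €9,300, leaving €1,425. Renter's Relief Credit: income exceeds €358,600 by €33,000, which is 9 full-or-partial €4,000 increments; reduction = 9 × €250 = €2,250, leaving €11,000. total €1,425 + €11,000 = €12,425
Difference: |€22,475 − €12,425| = €10,050.

€10,050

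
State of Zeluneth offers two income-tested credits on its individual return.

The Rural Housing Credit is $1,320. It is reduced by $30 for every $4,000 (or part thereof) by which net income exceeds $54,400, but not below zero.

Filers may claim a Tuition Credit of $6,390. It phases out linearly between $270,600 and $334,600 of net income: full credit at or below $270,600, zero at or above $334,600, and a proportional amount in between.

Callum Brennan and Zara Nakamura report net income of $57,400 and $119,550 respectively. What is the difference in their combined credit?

Callum ($57,400): Rural Housing Credit: income exceeds $54,400 by $3,000, which is 1 full-or-partial $4,000 increment; reduction = 1 × $30 = $30, leaving $1,290. Tuition Credit: $57,400 is at or below the $270,600 threshold, so the full $6,390 applies. total $1,290 + $6,390 = $7,680
Zara ($119,550): Rural Housing Credit: income exceeds $54,400 by $65,150, which is 17 full-or-partial $4,000 increments; reduction = 17 × $30 = $510, leaving $810. Tuition Credit: $119,550 is at or below the $270,600 threshold, so the full $6,390 applies. total $810 + $6,390 = $7,200
Difference: |$7,680 − $7,200| = $480.

$480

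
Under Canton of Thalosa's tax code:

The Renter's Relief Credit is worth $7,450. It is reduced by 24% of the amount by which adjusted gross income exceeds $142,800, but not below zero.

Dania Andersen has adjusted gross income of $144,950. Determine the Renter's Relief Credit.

$6,934

Renter's Relief Credit: 24% of the $2,150 excess over $142,800 is $516; credit = $7,450 − $516 = $6,934.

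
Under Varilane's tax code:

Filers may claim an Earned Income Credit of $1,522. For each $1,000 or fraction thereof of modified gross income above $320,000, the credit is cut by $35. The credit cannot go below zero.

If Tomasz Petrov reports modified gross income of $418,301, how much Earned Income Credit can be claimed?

Earned Income Credit: income exceeds $320,000 by $98,301 → 99 increments × $35 = $3,465 ≥ base, so the credit is $0.

$0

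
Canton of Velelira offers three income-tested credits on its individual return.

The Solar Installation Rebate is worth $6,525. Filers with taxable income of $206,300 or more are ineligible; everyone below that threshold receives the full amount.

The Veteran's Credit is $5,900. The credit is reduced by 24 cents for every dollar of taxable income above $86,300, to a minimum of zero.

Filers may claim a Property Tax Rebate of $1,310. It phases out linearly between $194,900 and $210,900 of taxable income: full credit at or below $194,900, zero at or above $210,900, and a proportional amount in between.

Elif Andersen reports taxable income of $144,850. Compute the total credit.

$7,835

Solar Installation Rebate: $144,850 is below the $206,300 cutoff, so the full $6,525 applies.
Veteran's Credit: 24% of the $58,550 excess over $86,300 is $14,052 ≥ base, so the credit is $0.
Property Tax Rebate: $144,850 is at or below the $194,900 threshold, so the full $1,310 applies.
Total: $6,525 + $0 + $1,310 = $7,835.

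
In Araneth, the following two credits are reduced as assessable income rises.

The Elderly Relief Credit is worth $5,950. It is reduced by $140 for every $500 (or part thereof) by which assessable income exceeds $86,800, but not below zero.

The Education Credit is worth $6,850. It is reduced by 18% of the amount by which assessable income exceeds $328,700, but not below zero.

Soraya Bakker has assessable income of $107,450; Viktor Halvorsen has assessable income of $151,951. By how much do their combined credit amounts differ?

Soraya ($107,450): Elderly Relief Credit: income exceeds $86,800 by $20,650, which is 42 full-or-partial $500 increments; reduction = 42 × $140 = $5,880, leaving $70. Education Credit: $107,450 is at or below the $328,700 threshold, so the full $6,850 applies. total $70 + $6,850 = $6,920
Viktor ($151,951): Elderly Relief Credit: income exceeds $86,800 by $65,151 → 131 increments × $140 = $18,340 ≥ base, so the credit is $0. Education Credit: $151,951 is at or below the $328,700 threshold, so the full $6,850 applies. total $0 + $6,850 = $6,850
Difference: |$6,920 − $6,850| = $70.

$70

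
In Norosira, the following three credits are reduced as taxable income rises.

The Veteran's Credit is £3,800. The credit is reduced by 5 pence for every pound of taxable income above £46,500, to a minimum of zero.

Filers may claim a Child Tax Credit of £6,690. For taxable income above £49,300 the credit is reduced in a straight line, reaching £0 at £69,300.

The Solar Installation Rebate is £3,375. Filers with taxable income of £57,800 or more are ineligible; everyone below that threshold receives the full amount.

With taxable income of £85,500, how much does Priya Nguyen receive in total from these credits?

£1,850

Veteran's Credit: 5% of the £39,000 excess over £46,500 is £1,950; credit = £3,800 − £1,950 = £1,850.
Child Tax Credit: £85,500 is at or above £69,300, so the credit is £0.
Solar Installation Rebate: £85,500 meets or exceeds the £57,800 cutoff, so the credit is £0.
Total: £1,850 + £0 + £0 = £1,850.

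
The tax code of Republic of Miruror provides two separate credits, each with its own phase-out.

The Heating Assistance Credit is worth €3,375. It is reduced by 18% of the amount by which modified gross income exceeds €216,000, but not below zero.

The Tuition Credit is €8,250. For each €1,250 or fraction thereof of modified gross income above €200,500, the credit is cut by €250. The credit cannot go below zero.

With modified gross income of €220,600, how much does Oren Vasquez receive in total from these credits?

Heating Assistance Credit: 18% of the €4,600 excess over €216,000 is €828; credit = €3,375 − €828 = €2,547.
Tuition Credit: income exceeds €200,500 by €20,100, which is 17 full-or-partial €1,250 increments; reduction = 17 × €250 = €4,250, leaving €4,000.
Total: €2,547 + €4,000 = €6,547.

€6,547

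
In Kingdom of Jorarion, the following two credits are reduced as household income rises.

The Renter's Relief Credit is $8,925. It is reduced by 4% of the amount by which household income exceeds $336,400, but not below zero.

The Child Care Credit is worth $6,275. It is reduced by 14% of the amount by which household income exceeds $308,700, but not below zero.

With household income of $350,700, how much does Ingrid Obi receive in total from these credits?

Renter's Relief Credit: 4% of the $14,300 excess over $336,400 is $572; credit = $8,925 − $572 = $8,353.
Child Care Credit: 14% of the $42,000 excess over $308,700 is $5,880; credit = $6,275 − $5,880 = $395.
Total: $8,353 + $395 = $8,748.

$8,748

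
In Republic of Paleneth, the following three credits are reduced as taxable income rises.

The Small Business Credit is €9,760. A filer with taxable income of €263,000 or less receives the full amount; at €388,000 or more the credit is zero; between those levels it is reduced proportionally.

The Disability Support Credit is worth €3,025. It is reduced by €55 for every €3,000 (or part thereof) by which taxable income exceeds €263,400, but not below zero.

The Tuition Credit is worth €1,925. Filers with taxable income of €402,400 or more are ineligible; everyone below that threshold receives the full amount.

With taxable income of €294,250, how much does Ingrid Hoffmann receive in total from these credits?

€11,665

Small Business Credit: €294,250 is €31,250 into a €125,000 phase-out range, leaving 93,750/125,000 of the credit: €9,760 × 93,750/125,000 = €7,320.
Disability Support Credit: income exceeds €263,400 by €30,850, which is 11 full-or-partial €3,000 increments; reduction = 11 × €55 = €605, leaving €2,420.
Tuition Credit: €294,250 is below the €402,400 cutoff, so the full €1,925 applies.
Total: €7,320 + €2,420 + €1,925 = €11,665.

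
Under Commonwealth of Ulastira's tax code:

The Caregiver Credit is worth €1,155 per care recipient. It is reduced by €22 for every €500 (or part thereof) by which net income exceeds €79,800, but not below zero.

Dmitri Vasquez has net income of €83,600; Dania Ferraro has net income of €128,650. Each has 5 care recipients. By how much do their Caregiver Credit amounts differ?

€1,980

Dmitri (€83,600): Caregiver Credit: base = 5 × €1,155 = €5,775. income exceeds €79,800 by €3,800, which is 8 full-or-partial €500 increments; reduction = 8 × €22 = €176, leaving €5,599.
Dania (€128,650): Caregiver Credit: base = 5 × €1,155 = €5,775. income exceeds €79,800 by €48,850, which is 98 full-or-partial €500 increments; reduction = 98 × €22 = €2,156, leaving €3,619.
Difference: |€5,599 − €3,619| = €1,980.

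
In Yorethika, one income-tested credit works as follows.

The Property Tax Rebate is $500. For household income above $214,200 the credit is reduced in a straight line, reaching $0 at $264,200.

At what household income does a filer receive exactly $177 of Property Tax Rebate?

$177 is 177/500 of the full $500, so 323/500 of the $50,000 range has been used: income = $214,200 + $50,000 × 323/500 = $246,500.

$246,500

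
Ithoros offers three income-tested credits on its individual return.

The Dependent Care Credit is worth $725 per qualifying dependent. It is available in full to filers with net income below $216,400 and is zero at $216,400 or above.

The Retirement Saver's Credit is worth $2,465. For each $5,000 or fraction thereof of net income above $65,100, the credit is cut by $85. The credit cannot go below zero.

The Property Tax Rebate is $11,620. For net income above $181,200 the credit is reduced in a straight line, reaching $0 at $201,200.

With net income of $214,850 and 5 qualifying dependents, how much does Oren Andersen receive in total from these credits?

$3,625

Dependent Care Credit: base = 5 × $725 = $3,625. $214,850 is below the $216,400 cutoff, so the full $3,625 applies.
Retirement Saver's Credit: income exceeds $65,100 by $149,750 → 30 increments × $85 = $2,550 ≥ base, so the credit is $0.
Property Tax Rebate: $214,850 is at or above $201,200, so the credit is $0.
Total: $3,625 + $0 + $0 = $3,625.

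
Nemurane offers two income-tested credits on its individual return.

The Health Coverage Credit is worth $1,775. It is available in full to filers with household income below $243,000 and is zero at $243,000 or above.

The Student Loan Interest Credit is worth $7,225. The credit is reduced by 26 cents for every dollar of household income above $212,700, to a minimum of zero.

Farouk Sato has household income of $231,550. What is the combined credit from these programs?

Health Coverage Credit: $231,550 is below the $243,000 cutoff, so the full $1,775 applies.
Student Loan Interest Credit: 26% of the $18,850 excess over $212,700 is $4,901; credit = $7,225 − $4,901 = $2,324.
Total: $1,775 + $2,324 = $4,099.

$4,099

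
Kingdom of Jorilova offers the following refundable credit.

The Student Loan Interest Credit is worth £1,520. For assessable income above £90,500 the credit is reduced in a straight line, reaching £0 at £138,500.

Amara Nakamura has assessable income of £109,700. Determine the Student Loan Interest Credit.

Student Loan Interest Credit: £109,700 is £19,200 into a £48,000 phase-out range, leaving 28,800/48,000 of the credit: £1,520 × 28,800/48,000 = £912.

£912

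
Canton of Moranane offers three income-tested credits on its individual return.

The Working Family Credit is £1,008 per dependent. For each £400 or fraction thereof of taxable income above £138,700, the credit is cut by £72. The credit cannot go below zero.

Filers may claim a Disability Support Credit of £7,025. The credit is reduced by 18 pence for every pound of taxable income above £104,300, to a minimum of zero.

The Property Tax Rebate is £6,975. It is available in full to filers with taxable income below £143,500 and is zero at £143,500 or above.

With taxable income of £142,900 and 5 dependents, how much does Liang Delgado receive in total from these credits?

£11,300

Working Family Credit: base = 5 × £1,008 = £5,040. income exceeds £138,700 by £4,200, which is 11 full-or-partial £400 increments; reduction = 11 × £72 = £792, leaving £4,248.
Disability Support Credit: 18% of the £38,600 excess over £104,300 is £6,948; credit = £7,025 − £6,948 = £77.
Property Tax Rebate: £142,900 is below the £143,500 cutoff, so the full £6,975 applies.
Total: £4,248 + £77 + £6,975 = £11,300.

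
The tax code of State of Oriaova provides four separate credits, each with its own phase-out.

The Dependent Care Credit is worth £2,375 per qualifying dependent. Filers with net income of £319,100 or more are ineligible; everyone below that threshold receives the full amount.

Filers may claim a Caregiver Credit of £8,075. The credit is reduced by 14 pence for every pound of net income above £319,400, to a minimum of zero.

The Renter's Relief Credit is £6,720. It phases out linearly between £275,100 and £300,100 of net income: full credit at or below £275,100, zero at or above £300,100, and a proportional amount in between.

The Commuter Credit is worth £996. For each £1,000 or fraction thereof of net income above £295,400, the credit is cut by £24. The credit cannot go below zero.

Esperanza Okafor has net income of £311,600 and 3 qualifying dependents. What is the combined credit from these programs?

£15,788

Dependent Care Credit: base = 3 × £2,375 = £7,125. £311,600 is below the £319,100 cutoff, so the full £7,125 applies.
Caregiver Credit: £311,600 is at or below the £319,400 threshold, so the full £8,075 applies.
Renter's Relief Credit: £311,600 is at or above £300,100, so the credit is £0.
Commuter Credit: income exceeds £295,400 by £16,200, which is 17 full-or-partial £1,000 increments; reduction = 17 × £24 = £408, leaving £588.
Total: £7,125 + £8,075 + £0 + £588 = £15,788.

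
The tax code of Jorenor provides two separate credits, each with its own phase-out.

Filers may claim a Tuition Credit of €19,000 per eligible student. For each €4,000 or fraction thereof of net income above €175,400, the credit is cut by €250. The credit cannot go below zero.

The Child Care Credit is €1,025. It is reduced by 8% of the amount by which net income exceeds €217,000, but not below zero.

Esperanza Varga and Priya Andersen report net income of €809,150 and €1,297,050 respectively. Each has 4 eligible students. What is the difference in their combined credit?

€30,500

Esperanza (€809,150): Tuition Credit: base = 4 × €19,000 = €76,000. income exceeds €175,400 by €633,750, which is 159 full-or-partial €4,000 increments; reduction = 159 × €250 = €39,750, leaving €36,250. Child Care Credit: 8% of the €592,150 excess over €217,000 is €47,372 ≥ base, so the credit is €0. total €36,250 + €0 = €36,250
Priya (€1,297,050): Tuition Credit: base = 4 × €19,000 = €76,000. income exceeds €175,400 by €1,121,650, which is 281 full-or-partial €4,000 increments; reduction = 281 × €250 = €70,250, leaving €5,750. Child Care Credit: 8% of the €1,080,050 excess over €217,000 is €86,404 ≥ base, so the credit is €0. total €5,750 + €0 = €5,750
Difference: |€36,250 − €5,750| = €30,500.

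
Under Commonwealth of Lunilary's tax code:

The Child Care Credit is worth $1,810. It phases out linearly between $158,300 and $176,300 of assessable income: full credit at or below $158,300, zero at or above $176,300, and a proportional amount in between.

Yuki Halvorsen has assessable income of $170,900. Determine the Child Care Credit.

$543

Child Care Credit: $170,900 is $12,600 into a $18,000 phase-out range, leaving 5,400/18,000 of the credit: $1,810 × 5,400/18,000 = $543.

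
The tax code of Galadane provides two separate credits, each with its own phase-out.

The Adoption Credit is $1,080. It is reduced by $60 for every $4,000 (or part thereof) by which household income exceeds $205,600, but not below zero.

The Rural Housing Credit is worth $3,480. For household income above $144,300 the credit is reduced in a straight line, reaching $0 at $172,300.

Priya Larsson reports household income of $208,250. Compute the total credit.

$1,020

Adoption Credit: income exceeds $205,600 by $2,650, which is 1 full-or-partial $4,000 increment; reduction = 1 × $60 = $60, leaving $1,020.
Rural Housing Credit: $208,250 is at or above $172,300, so the credit is $0.
Total: $1,020 + $0 = $1,020.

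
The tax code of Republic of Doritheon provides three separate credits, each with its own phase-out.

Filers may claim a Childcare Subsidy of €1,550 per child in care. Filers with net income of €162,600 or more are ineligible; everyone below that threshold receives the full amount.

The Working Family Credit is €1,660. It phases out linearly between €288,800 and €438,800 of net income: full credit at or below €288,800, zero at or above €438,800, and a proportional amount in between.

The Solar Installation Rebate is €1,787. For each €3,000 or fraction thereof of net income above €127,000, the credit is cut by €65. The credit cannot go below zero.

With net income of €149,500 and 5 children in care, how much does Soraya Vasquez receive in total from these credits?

Childcare Subsidy: base = 5 × €1,550 = €7,750. €149,500 is below the €162,600 cutoff, so the full €7,750 applies.
Working Family Credit: €149,500 is at or below the €288,800 threshold, so the full €1,660 applies.
Solar Installation Rebate: income exceeds €127,000 by €22,500, which is 8 full-or-partial €3,000 increments; reduction = 8 × €65 = €520, leaving €1,267.
Total: €7,750 + €1,660 + €1,267 = €10,677.

€10,677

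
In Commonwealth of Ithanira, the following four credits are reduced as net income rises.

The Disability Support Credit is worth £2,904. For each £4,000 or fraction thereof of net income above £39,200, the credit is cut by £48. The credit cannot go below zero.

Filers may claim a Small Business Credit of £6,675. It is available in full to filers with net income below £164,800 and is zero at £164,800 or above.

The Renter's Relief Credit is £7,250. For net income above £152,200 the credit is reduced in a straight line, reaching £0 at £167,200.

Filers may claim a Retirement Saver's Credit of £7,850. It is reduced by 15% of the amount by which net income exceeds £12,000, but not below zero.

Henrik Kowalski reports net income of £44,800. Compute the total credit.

Disability Support Credit: income exceeds £39,200 by £5,600, which is 2 full-or-partial £4,000 increments; reduction = 2 × £48 = £96, leaving £2,808.
Small Business Credit: £44,800 is below the £164,800 cutoff, so the full £6,675 applies.
Renter's Relief Credit: £44,800 is at or below the £152,200 threshold, so the full £7,250 applies.
Retirement Saver's Credit: 15% of the £32,800 excess over £12,000 is £4,920; credit = £7,850 − £4,920 = £2,930.
Total: £2,808 + £6,675 + £7,250 + £2,930 = £19,663.

£19,663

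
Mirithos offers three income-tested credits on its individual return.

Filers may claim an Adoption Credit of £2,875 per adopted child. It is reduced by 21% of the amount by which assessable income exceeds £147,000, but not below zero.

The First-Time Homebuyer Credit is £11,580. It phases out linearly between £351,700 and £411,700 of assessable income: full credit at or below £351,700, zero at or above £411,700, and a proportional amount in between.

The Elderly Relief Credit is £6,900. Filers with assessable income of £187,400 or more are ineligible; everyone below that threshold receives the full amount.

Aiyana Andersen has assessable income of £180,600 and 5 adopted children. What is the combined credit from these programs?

£25,799

Adoption Credit: base = 5 × £2,875 = £14,375. 21% of the £33,600 excess over £147,000 is £7,056; credit = £14,375 − £7,056 = £7,319.
First-Time Homebuyer Credit: £180,600 is at or below the £351,700 threshold, so the full £11,580 applies.
Elderly Relief Credit: £180,600 is below the £187,400 cutoff, so the full £6,900 applies.
Total: £7,319 + £11,580 + £6,900 = £25,799.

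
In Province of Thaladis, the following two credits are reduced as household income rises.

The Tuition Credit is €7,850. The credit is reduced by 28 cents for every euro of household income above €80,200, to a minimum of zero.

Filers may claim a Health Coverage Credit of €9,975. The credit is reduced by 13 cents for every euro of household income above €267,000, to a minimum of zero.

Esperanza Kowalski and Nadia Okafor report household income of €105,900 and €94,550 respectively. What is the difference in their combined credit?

€3,178

Esperanza (€105,900): Tuition Credit: 28% of the €25,700 excess over €80,200 is €7,196; credit = €7,850 − €7,196 = €654. Health Coverage Credit: €105,900 is at or below the €267,000 threshold, so the full €9,975 applies. total €654 + €9,975 = €10,629
Nadia (€94,550): Tuition Credit: 28% of the €14,350 excess over €80,200 is €4,018; credit = €7,850 − €4,018 = €3,832. Health Coverage Credit: €94,550 is at or below the €267,000 threshold, so the full €9,975 applies. total €3,832 + €9,975 = €13,807
Difference: |€10,629 − €13,807| = €3,178.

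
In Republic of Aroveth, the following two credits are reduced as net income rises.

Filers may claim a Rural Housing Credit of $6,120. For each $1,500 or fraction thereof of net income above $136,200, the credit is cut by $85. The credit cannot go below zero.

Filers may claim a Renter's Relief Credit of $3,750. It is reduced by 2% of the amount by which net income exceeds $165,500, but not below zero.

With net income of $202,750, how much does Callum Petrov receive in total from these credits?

$5,300

Rural Housing Credit: income exceeds $136,200 by $66,550, which is 45 full-or-partial $1,500 increments; reduction = 45 × $85 = $3,825, leaving $2,295.
Renter's Relief Credit: 2% of the $37,250 excess over $165,500 is $745; credit = $3,750 − $745 = $3,005.
Total: $2,295 + $3,005 = $5,300.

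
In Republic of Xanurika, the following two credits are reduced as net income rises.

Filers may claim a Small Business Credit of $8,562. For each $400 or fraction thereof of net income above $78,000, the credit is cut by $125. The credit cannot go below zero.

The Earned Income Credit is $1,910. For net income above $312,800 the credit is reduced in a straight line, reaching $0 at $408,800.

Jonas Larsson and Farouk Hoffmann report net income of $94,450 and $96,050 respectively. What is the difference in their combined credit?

Jonas ($94,450): Small Business Credit: income exceeds $78,000 by $16,450, which is 42 full-or-partial $400 increments; reduction = 42 × $125 = $5,250, leaving $3,312. Earned Income Credit: $94,450 is at or below the $312,800 threshold, so the full $1,910 applies. total $3,312 + $1,910 = $5,222
Farouk ($96,050): Small Business Credit: income exceeds $78,000 by $18,050, which is 46 full-or-partial $400 increments; reduction = 46 × $125 = $5,750, leaving $2,812. Earned Income Credit: $96,050 is at or below the $312,800 threshold, so the full $1,910 applies. total $2,812 + $1,910 = $4,722
Difference: |$5,222 − $4,722| = $500.

$500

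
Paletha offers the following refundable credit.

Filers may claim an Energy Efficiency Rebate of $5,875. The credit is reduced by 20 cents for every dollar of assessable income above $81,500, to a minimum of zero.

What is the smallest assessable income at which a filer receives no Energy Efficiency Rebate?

The credit falls by 20% of each dollar above $81,500, so it reaches zero when the excess is $5,875 / 20% = $29,375: income = $81,500 + $29,375 = $110,875.

$110,875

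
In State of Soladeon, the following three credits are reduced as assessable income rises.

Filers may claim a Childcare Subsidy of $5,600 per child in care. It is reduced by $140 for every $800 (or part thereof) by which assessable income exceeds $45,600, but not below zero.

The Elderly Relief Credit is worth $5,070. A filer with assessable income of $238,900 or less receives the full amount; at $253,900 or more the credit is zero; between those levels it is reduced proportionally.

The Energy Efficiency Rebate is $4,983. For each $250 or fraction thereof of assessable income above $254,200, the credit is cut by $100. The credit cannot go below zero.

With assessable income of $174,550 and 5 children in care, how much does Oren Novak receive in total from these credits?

Childcare Subsidy: base = 5 × $5,600 = $28,000. income exceeds $45,600 by $128,950, which is 162 full-or-partial $800 increments; reduction = 162 × $140 = $22,680, leaving $5,320.
Elderly Relief Credit: $174,550 is at or below the $238,900 threshold, so the full $5,070 applies.
Energy Efficiency Rebate: $174,550 is at or below the $254,200 threshold, so the full $4,983 applies.
Total: $5,320 + $5,070 + $4,983 = $15,373.

$15,373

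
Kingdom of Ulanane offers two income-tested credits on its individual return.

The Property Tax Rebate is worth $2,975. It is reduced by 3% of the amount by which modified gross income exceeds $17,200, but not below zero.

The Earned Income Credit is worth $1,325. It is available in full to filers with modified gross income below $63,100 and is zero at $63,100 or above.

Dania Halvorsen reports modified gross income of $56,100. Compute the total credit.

$3,133

Property Tax Rebate: 3% of the $38,900 excess over $17,200 is $1,167; credit = $2,975 − $1,167 = $1,808.
Earned Income Credit: $56,100 is below the $63,100 cutoff, so the full $1,325 applies.
Total: $1,808 + $1,325 = $3,133.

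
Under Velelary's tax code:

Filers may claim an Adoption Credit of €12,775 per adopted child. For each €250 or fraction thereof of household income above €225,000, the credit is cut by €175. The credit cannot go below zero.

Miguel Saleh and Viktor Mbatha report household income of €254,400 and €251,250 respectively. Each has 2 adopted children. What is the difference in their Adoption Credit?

Miguel (€254,400): Adoption Credit: base = 2 × €12,775 = €25,550. income exceeds €225,000 by €29,400, which is 118 full-or-partial €250 increments; reduction = 118 × €175 = €20,650, leaving €4,900.
Viktor (€251,250): Adoption Credit: base = 2 × €12,775 = €25,550. income exceeds €225,000 by €26,250, which is 105 full-or-partial €250 increments; reduction = 105 × €175 = €18,375, leaving €7,175.
Difference: |€4,900 − €7,175| = €2,275.

€2,275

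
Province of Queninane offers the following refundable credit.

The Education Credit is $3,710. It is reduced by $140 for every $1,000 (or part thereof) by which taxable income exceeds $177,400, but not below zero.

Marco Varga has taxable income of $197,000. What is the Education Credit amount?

$910

Education Credit: income exceeds $177,400 by $19,600, which is 20 full-or-partial $1,000 increments; reduction = 20 × $140 = $2,800, leaving $910.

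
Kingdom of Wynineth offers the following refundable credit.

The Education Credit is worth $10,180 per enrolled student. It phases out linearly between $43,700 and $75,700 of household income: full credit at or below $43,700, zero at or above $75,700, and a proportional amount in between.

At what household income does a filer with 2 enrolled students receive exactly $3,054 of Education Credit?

$70,900

Full credit = 2 × $10,180 = $20,360.
$3,054 is 3,054/20,360 of the full $20,360, so 17,306/20,360 of the $32,000 range has been used: income = $43,700 + $32,000 × 17,306/20,360 = $70,900.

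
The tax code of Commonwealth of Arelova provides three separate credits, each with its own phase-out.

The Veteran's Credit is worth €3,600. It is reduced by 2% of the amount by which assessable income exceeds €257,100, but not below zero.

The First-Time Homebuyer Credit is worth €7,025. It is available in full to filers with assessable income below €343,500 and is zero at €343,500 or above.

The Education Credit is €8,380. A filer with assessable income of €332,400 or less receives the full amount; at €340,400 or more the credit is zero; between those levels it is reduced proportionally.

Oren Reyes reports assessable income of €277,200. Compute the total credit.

€18,603

Veteran's Credit: 2% of the €20,100 excess over €257,100 is €402; credit = €3,600 − €402 = €3,198.
First-Time Homebuyer Credit: €277,200 is below the €343,500 cutoff, so the full €7,025 applies.
Education Credit: €277,200 is at or below the €332,400 threshold, so the full €8,380 applies.
Total: €3,198 + €7,025 + €8,380 = €18,603.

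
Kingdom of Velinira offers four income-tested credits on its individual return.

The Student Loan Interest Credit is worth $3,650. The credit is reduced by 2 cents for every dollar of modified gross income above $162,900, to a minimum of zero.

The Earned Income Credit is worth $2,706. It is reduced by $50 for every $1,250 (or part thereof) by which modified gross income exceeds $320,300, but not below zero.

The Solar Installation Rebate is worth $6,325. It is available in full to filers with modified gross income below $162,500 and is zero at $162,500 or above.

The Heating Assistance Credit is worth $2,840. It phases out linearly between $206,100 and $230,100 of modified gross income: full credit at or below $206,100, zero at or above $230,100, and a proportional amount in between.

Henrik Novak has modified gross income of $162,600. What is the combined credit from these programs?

$9,196

Student Loan Interest Credit: $162,600 is at or below the $162,900 threshold, so the full $3,650 applies.
Earned Income Credit: $162,600 is at or below the $320,300 threshold, so the full $2,706 applies.
Solar Installation Rebate: $162,600 meets or exceeds the $162,500 cutoff, so the credit is $0.
Heating Assistance Credit: $162,600 is at or below the $206,100 threshold, so the full $2,840 applies.
Total: $3,650 + $2,706 + $0 + $2,840 = $9,196.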